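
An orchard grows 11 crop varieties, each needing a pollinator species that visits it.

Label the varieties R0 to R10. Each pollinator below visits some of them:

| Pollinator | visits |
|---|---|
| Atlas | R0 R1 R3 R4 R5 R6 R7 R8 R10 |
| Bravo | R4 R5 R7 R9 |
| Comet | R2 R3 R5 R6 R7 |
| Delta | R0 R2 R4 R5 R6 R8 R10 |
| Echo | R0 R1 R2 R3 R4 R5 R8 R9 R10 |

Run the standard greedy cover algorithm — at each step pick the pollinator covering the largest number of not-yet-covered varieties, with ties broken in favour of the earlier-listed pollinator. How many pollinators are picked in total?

Greedy: pick Atlas (covers 9 new) → pick Echo (covers 2 new). Total picks: 2.

2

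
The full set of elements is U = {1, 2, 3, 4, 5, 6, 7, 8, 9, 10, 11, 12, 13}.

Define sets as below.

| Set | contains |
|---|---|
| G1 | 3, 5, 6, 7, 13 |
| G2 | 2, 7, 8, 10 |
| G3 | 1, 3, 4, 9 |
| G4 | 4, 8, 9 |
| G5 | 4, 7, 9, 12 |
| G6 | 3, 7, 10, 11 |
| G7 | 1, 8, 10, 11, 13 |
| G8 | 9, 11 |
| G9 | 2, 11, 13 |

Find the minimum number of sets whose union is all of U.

4

Take {G1, G5, G7, G9}. Their union is {1, 2, 3, 4, 5, 6, 7, 8, 9, 10, 11, 12, 13}, which is all 13 elements.
No 3 of the 9 sets cover everything (all 84 combinations miss at least one element), so 4 is optimal.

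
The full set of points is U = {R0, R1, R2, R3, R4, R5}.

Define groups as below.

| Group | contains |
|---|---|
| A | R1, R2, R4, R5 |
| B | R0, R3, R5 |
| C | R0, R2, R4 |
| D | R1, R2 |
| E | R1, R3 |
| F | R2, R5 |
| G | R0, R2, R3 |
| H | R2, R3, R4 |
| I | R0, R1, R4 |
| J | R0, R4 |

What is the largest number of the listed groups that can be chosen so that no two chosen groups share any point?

3

E, F, J are pairwise disjoint (E={R1,R3}; F={R2,R5}; J={R0,R4}).
Every remaining group overlaps one of these, and no 4 of the listed groups are pairwise disjoint, so 3 is the maximum.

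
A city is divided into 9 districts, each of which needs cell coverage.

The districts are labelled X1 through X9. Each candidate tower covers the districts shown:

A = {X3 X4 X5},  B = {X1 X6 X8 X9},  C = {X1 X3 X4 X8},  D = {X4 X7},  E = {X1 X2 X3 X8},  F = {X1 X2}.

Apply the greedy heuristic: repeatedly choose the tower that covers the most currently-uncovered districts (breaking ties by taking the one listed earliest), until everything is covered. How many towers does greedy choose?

Greedy: pick B (covers 4 new) → pick A (covers 3 new) → pick D (covers 1 new) → pick E (covers 1 new). Total picks: 4.

4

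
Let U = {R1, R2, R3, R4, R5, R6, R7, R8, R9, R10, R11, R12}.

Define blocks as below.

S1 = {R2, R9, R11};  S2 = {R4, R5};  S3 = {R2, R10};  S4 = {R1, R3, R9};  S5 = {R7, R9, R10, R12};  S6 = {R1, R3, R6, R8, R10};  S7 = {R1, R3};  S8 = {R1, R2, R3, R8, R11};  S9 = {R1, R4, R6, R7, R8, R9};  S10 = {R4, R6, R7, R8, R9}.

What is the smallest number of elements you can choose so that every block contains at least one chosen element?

The 4 elements {R2, R3, R4, R7} hit every block.
No choice of 3 elements meets every block, so 4 is the minimum.

4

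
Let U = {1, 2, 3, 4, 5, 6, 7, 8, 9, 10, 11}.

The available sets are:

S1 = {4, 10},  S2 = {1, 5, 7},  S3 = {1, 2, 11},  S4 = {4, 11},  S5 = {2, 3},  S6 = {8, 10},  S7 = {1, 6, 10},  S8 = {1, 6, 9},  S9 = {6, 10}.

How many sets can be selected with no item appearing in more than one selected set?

S2, S4, S5, S9 are pairwise disjoint (S2={1,5,7}; S4={4,11}; S5={2,3}; S9={6,10}).
Every remaining set overlaps one of these, and no 5 of the listed sets are pairwise disjoint, so 4 is the maximum.

4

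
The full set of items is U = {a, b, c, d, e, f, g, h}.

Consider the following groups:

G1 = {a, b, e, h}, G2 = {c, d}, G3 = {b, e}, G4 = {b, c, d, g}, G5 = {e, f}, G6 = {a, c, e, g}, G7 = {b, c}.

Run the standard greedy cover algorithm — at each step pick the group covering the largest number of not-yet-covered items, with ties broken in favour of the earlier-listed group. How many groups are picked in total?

3

Greedy: pick G1 (covers 4 new) → pick G4 (covers 3 new) → pick G5 (covers 1 new). Total picks: 3.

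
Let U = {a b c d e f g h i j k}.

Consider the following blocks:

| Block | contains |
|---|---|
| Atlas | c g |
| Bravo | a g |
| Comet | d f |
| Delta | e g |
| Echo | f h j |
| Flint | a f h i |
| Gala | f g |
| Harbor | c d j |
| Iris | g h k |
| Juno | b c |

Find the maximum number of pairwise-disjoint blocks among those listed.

Delta, Echo, Juno are pairwise disjoint (Delta={e,g}; Echo={f,h,j}; Juno={b,c}).
Every remaining block overlaps one of these, and no 4 of the listed blocks are pairwise disjoint, so 3 is the maximum.

3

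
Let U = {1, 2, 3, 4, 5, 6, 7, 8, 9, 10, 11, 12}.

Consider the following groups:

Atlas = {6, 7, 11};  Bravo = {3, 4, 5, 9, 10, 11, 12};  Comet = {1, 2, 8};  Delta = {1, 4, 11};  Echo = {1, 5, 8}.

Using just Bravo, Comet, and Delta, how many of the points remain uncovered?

2

Union of Bravo, Comet, Delta = {1, 2, 3, 4, 5, 8, 9, 10, 11, 12}.
Not covered: 6, 7 — 2 points.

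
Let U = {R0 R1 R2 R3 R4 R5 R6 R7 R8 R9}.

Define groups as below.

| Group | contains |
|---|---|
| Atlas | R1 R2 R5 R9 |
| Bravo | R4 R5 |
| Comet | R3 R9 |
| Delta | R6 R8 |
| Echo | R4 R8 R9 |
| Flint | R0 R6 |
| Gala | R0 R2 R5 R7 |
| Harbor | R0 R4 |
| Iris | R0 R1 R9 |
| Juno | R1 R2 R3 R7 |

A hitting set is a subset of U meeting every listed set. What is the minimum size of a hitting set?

4

Take H = {R2, R4, R6, R9}. Each listed group contains at least one of these, so H is a hitting set of size 4.
No choice of 3 items meets every group, so 4 is the minimum.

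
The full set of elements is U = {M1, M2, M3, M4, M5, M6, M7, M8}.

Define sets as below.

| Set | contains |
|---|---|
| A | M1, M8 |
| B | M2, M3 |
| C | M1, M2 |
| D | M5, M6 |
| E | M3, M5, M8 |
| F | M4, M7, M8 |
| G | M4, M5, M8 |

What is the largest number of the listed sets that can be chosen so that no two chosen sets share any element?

C, D, F are pairwise disjoint (C={M1,M2}; D={M5,M6}; F={M4,M7,M8}).
Every remaining set overlaps one of these, and no 4 of the listed sets are pairwise disjoint, so 3 is the maximum.

3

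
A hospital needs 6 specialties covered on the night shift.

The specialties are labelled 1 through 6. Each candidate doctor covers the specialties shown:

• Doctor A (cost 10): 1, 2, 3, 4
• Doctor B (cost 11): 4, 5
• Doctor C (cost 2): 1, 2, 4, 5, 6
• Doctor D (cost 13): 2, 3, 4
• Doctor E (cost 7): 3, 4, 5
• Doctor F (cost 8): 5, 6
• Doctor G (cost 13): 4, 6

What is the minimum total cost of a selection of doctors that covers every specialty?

9

C, E together cover every specialty (C ∪ E = {1, 2, 3, 4, 5, 6}); total cost 2 + 7 = 9.
No covering selection has total cost below 9.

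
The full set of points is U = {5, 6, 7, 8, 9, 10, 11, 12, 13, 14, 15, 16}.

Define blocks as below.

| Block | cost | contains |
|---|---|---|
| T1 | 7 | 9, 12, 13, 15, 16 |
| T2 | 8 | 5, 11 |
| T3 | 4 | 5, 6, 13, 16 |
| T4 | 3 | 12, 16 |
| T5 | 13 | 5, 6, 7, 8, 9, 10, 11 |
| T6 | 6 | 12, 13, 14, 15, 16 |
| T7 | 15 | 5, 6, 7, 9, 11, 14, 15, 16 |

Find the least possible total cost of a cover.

19

T5, T6 together cover every point (T5 ∪ T6 = {5, 6, 7, 8, 9, 10, 11, 12, 13, 14, 15, 16}); total cost 13 + 6 = 19.
The greedy pick T3, T6, T5 costs 23; no covering selection beats 19.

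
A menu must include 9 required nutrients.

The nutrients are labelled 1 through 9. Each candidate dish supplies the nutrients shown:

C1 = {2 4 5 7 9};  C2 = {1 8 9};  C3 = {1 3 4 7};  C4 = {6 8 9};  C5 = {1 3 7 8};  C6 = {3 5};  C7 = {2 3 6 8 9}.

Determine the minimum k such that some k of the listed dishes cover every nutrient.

C1 and C3 and C4 together: C1 ∪ C3 ∪ C4 = {1, 2, 3, 4, 5, 6, 7, 8, 9} — every nutrient is covered.
No 2 of the 7 dishes cover everything (all 21 combinations miss at least one nutrient), so 3 is optimal.

3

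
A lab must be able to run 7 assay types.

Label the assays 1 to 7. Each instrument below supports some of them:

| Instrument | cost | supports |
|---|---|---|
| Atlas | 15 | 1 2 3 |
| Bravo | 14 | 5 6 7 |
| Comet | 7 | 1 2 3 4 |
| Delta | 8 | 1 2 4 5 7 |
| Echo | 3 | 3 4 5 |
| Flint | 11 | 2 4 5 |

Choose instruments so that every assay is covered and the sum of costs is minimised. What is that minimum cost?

Bravo, Comet together cover every assay (Bravo ∪ Comet = {1, 2, 3, 4, 5, 6, 7}); total cost 14 + 7 = 21.
The greedy pick Echo, Delta, Bravo costs 25; no covering selection beats 21.

21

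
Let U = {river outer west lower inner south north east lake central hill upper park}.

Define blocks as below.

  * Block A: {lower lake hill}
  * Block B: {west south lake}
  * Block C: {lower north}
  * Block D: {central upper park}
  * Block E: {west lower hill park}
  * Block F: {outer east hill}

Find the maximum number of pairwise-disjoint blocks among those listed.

B, C, D, F are pairwise disjoint (B={west,south,lake}; C={lower,north}; D={central,upper,park}; F={outer,east,hill}).
Every remaining block overlaps one of these, and no 5 of the listed blocks are pairwise disjoint, so 4 is the maximum.

4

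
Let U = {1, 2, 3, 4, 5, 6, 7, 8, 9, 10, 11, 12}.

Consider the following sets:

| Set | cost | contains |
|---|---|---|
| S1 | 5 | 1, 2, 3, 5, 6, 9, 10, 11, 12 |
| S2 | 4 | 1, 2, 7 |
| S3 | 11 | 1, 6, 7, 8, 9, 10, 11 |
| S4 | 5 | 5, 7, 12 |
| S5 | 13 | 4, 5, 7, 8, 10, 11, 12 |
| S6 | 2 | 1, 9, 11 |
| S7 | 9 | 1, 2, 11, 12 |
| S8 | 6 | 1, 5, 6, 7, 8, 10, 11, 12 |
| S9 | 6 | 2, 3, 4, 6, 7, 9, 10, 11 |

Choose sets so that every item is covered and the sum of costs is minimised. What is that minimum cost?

S8, S9 together cover every item (S8 ∪ S9 = {1, 2, 3, 4, 5, 6, 7, 8, 9, 10, 11, 12}); total cost 6 + 6 = 12.
The greedy pick S1, S8, S9 costs 17; no covering selection beats 12.

12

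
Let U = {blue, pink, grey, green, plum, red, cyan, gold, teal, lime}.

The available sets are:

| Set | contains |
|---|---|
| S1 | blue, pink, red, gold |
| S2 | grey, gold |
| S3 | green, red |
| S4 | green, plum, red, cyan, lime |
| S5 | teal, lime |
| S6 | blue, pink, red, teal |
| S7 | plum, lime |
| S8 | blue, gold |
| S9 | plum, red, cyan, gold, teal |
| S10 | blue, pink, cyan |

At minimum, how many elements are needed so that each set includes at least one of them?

4

The 4 elements {blue, grey, red, lime} hit every set.
The sets S2, S3, S7, S10 are pairwise disjoint, so any hitting set needs a separate element for each — at least 4. Hence 4 is optimal.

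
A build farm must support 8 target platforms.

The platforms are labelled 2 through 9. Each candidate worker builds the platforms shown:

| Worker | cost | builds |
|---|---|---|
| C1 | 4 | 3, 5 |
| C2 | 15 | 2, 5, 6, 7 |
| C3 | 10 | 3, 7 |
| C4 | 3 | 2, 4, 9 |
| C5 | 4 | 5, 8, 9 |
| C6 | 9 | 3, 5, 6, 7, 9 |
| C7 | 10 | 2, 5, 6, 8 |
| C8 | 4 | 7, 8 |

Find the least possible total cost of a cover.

C4, C6, C8 together cover every platform (C4 ∪ C6 ∪ C8 = {2, 3, 4, 5, 6, 7, 8, 9}); total cost 3 + 9 + 4 = 16.
The greedy pick C4, C1, C8, C6 costs 20; no covering selection beats 16.

16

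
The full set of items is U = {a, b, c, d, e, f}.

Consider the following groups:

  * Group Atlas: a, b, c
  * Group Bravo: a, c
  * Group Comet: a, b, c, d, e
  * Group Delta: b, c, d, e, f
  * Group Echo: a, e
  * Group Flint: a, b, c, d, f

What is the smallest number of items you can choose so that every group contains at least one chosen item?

H = {a, b} meets every group (each contains at least one member of H), and |H| = 2.
No single item lies in every group, so at least 2 are needed and 2 is optimal.

2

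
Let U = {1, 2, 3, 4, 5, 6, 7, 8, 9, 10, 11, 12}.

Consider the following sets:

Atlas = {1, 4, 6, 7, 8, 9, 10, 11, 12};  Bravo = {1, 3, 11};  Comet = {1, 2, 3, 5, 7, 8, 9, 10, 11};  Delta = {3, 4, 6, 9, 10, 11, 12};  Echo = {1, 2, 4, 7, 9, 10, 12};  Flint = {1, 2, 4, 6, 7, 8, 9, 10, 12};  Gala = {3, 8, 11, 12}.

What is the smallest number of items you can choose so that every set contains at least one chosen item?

2

Take H = {7, 11}. Each listed set contains at least one of these, so H is a hitting set of size 2.
No single item lies in every set, so at least 2 are needed and 2 is optimal.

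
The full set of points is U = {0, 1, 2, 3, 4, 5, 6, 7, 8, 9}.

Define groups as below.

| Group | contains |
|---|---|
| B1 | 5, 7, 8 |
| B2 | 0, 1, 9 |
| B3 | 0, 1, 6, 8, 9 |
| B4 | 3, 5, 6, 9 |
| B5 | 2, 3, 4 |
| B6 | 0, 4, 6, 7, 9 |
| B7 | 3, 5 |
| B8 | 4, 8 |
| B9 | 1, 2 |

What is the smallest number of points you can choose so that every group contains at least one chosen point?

Take H = {1, 4, 5}. Each listed group contains at least one of these, so H is a hitting set of size 3.
The groups B4, B8, B9 are pairwise disjoint, so any hitting set needs a separate point for each — at least 3. Hence 3 is optimal.

3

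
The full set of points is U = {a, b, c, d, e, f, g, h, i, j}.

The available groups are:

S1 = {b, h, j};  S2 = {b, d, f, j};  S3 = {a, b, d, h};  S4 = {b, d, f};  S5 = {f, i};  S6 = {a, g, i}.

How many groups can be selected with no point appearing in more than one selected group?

2

S1, S6 are pairwise disjoint (S1={b,h,j}; S6={a,g,i}).
Every remaining group overlaps one of these, and no 3 of the listed groups are pairwise disjoint, so 2 is the maximum.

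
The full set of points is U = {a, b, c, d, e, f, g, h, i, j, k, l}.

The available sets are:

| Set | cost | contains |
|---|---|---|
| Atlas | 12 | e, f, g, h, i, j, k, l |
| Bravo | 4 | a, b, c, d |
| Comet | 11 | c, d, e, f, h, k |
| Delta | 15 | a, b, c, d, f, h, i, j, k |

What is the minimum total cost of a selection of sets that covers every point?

Atlas, Bravo together cover every point (Atlas ∪ Bravo = {a, b, c, d, e, f, g, h, i, j, k, l}); total cost 12 + 4 = 16.
No covering selection has total cost below 16.

16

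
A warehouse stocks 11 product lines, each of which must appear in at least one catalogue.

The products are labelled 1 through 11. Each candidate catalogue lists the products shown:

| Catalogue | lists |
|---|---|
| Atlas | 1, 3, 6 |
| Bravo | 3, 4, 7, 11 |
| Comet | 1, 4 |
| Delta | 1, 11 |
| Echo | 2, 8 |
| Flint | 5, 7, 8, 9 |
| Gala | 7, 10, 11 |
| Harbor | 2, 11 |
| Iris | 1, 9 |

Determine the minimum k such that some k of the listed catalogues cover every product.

Take {Atlas, Bravo, Echo, Flint, Gala}. Their union is {1, 2, 3, 4, 5, 6, 7, 8, 9, 10, 11}, which is all 11 products.
No 4 of the 9 catalogues cover everything (all 126 combinations miss at least one product), so 5 is optimal.

5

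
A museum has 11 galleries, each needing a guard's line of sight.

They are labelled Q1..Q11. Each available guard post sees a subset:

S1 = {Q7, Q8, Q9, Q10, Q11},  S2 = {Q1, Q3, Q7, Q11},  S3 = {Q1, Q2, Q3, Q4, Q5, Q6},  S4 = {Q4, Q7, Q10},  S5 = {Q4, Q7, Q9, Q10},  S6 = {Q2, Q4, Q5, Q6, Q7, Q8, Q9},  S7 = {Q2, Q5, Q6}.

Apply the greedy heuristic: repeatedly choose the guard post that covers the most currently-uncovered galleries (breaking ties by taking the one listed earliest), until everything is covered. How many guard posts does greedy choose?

3

Greedy: pick S6 (covers 7 new) → pick S2 (covers 3 new) → pick S1 (covers 1 new). Total picks: 3.
(The true minimum cover uses only 2 guard posts, so greedy is not optimal here.)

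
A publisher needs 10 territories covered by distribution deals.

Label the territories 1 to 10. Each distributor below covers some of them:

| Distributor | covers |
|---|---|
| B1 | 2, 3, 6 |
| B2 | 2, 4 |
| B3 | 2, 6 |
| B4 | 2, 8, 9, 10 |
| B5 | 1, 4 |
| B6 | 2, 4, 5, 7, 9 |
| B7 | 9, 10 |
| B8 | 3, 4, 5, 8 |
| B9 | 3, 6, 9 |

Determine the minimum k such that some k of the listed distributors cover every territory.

4

Take {B1, B4, B5, B6}. Their union is {1, 2, 3, 4, 5, 6, 7, 8, 9, 10}, which is all 10 territories.
Only B6 contains 7, so B6 is forced; the remaining 5 territories need at least 3 more distributors (each remaining distributor adds at most 2) — so at least 4 distributors are needed, and 4 is optimal.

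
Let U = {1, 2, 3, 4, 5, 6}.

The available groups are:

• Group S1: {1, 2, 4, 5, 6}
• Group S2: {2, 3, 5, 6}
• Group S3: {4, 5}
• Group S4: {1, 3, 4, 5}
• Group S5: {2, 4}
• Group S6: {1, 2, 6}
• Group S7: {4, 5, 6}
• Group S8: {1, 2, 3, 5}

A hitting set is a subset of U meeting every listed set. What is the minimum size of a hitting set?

2

The 2 items {2, 4} hit every group.
The groups S3, S6 are pairwise disjoint, so any hitting set needs a separate item for each — at least 2. Hence 2 is optimal.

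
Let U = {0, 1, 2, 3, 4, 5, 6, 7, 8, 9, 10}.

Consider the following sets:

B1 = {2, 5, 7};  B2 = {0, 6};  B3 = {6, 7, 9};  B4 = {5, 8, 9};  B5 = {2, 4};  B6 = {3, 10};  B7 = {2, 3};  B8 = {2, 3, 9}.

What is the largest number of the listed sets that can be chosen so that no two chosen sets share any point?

B2, B4, B5, B6 are pairwise disjoint (B2={0,6}; B4={5,8,9}; B5={2,4}; B6={3,10}).
Every remaining set overlaps one of these, and no 5 of the listed sets are pairwise disjoint, so 4 is the maximum.

4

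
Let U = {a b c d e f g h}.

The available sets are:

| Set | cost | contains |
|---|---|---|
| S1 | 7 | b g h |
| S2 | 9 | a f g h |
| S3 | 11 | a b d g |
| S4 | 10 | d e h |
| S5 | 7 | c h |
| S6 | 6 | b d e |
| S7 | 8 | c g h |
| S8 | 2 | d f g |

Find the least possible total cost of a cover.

S2, S5, S6 together cover every item (S2 ∪ S5 ∪ S6 = {a, b, c, d, e, f, g, h}); total cost 9 + 7 + 6 = 22.
The greedy pick S8, S6, S5, S2 costs 24; no covering selection beats 22.

22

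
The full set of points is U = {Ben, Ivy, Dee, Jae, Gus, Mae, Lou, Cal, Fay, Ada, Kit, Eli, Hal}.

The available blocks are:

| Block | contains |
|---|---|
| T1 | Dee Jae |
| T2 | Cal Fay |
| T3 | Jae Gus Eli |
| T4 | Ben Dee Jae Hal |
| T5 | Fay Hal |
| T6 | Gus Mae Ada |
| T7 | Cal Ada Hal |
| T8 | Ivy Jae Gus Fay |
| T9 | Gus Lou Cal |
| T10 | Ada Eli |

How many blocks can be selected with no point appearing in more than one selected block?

T1, T5, T9, T10 are pairwise disjoint (T1={Dee,Jae}; T5={Fay,Hal}; T9={Gus,Lou,Cal}; T10={Ada,Eli}).
Every remaining block overlaps one of these, and no 5 of the listed blocks are pairwise disjoint, so 4 is the maximum.

4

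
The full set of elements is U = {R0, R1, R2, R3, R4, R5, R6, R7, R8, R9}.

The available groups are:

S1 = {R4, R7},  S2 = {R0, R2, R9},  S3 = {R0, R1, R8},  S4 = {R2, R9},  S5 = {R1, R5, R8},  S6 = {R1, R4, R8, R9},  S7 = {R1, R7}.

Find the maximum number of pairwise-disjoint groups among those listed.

S1, S3, S4 are pairwise disjoint (S1={R4,R7}; S3={R0,R1,R8}; S4={R2,R9}).
Every remaining group overlaps one of these, and no 4 of the listed groups are pairwise disjoint, so 3 is the maximum.

3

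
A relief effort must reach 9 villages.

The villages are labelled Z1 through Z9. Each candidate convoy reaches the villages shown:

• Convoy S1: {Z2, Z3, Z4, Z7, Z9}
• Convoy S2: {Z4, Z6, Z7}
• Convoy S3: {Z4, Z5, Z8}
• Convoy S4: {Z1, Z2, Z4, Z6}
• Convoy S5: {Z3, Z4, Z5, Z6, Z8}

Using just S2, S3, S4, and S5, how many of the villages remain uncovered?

Union of S2, S3, S4, S5 = {Z1, Z2, Z3, Z4, Z5, Z6, Z7, Z8}.
Not covered: Z9 — 1 village.

1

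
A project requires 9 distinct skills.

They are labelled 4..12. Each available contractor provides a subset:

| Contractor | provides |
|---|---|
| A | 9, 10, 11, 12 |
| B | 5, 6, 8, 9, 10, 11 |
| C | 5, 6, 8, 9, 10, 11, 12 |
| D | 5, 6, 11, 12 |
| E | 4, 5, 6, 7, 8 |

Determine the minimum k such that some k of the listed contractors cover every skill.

C and E together: C ∪ E = {4, 5, 6, 7, 8, 9, 10, 11, 12} — every skill is covered.
No single contractor has all 9 skills (the largest, C, has 7), so 2 is optimal.

2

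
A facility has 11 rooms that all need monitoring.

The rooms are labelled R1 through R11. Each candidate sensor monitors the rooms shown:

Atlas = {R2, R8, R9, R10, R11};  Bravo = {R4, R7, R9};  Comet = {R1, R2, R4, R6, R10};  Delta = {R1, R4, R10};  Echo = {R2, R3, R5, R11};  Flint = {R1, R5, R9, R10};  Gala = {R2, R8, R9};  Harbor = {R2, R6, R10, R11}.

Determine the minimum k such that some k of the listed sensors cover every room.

4

Take {Atlas, Bravo, Comet, Echo}. Their union is {R1, R2, R3, R4, R5, R6, R7, R8, R9, R10, R11}, which is all 11 rooms.
No 3 of the 8 sensors cover everything (all 56 combinations miss at least one room), so 4 is optimal.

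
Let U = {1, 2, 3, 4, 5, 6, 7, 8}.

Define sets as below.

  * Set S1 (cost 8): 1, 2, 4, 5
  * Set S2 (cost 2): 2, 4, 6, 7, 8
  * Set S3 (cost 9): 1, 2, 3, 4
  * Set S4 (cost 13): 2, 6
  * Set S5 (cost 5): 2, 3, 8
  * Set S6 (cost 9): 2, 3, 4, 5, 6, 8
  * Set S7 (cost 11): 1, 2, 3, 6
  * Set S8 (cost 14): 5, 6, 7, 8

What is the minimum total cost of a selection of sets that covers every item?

15

S1, S2, S5 together cover every item (S1 ∪ S2 ∪ S5 = {1, 2, 3, 4, 5, 6, 7, 8}); total cost 8 + 2 + 5 = 15.
No covering selection has total cost below 15.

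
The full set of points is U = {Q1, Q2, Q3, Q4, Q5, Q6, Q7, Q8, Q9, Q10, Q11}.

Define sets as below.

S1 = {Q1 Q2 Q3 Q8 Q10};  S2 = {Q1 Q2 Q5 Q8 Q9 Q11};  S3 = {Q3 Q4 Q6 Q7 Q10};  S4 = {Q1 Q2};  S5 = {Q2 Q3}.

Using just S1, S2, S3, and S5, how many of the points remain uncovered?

Union of S1, S2, S3, S5 = {Q1, Q2, Q3, Q4, Q5, Q6, Q7, Q8, Q9, Q10, Q11} — that's every point, so 0 are uncovered.

0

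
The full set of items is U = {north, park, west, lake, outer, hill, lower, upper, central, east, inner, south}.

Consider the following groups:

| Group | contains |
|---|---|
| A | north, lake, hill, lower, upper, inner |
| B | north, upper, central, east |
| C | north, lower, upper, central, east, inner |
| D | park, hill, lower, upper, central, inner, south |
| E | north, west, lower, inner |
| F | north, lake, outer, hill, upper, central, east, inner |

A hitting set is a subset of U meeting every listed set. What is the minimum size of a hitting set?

The 2 items {north, central} hit every group.
No single item lies in every group, so at least 2 are needed and 2 is optimal.

2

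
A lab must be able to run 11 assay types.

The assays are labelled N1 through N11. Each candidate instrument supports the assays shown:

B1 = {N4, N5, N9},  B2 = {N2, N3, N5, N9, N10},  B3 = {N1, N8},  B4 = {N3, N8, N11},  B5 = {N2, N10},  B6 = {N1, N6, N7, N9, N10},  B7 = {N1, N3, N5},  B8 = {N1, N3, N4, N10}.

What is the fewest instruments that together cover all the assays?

B1 and B2 and B4 and B6 together: B1 ∪ B2 ∪ B4 ∪ B6 = {N1, N2, N3, N4, N5, N6, N7, N8, N9, N10, N11} — every assay is covered.
No 3 of the 8 instruments cover everything (all 56 combinations miss at least one assay), so 4 is optimal.

4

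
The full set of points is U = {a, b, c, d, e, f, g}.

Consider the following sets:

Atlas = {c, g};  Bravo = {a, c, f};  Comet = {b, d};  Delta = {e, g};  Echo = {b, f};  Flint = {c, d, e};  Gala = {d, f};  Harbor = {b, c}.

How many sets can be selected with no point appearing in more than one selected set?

3

Bravo, Comet, Delta are pairwise disjoint (Bravo={a,c,f}; Comet={b,d}; Delta={e,g}).
Every remaining set overlaps one of these, and no 4 of the listed sets are pairwise disjoint, so 3 is the maximum.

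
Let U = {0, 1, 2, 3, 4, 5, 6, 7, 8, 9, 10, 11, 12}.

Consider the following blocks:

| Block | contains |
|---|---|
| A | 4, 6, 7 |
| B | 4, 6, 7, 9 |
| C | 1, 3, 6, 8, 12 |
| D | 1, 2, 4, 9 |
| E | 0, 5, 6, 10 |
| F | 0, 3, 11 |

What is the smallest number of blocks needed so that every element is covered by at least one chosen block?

B and C and D and E and F together: B ∪ C ∪ D ∪ E ∪ F = {0, 1, 2, 3, 4, 5, 6, 7, 8, 9, 10, 11, 12} — every element is covered.
No 4 of the 6 blocks cover everything (all 15 combinations miss at least one element), so 5 is optimal.

5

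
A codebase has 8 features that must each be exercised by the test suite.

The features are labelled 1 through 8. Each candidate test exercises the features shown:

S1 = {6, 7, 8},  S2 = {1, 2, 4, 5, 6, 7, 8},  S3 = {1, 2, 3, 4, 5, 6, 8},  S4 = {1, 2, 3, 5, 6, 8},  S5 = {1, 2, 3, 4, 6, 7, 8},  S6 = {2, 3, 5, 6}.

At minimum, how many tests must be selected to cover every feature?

S2 and S3 together: S2 ∪ S3 = {1, 2, 3, 4, 5, 6, 7, 8} — every feature is covered.
No single test has all 8 features (the largest, S2, has 7), so 2 is optimal.

2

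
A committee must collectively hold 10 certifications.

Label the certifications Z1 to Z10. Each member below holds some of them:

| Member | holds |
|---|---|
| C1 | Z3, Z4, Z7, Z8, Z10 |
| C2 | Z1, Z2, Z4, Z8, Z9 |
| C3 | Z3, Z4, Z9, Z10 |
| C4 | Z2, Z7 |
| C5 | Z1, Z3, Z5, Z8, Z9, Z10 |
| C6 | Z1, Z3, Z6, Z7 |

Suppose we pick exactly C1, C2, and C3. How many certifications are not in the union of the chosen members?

2

Union of C1, C2, C3 = {Z1, Z2, Z3, Z4, Z7, Z8, Z9, Z10}.
Not covered: Z5, Z6 — 2 certifications.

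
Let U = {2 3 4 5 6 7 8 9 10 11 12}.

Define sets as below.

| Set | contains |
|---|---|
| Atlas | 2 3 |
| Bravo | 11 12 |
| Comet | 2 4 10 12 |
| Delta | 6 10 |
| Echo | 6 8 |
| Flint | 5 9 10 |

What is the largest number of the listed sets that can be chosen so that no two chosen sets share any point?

4

Atlas, Bravo, Echo, Flint are pairwise disjoint (Atlas={2,3}; Bravo={11,12}; Echo={6,8}; Flint={5,9,10}).
Every remaining set overlaps one of these, and no 5 of the listed sets are pairwise disjoint, so 4 is the maximum.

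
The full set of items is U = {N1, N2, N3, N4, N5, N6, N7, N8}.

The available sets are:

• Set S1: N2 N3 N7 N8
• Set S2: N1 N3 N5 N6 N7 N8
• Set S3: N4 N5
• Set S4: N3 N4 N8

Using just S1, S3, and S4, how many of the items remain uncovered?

2

Union of S1, S3, S4 = {N2, N3, N4, N5, N7, N8}.
Not covered: N1, N6 — 2 items.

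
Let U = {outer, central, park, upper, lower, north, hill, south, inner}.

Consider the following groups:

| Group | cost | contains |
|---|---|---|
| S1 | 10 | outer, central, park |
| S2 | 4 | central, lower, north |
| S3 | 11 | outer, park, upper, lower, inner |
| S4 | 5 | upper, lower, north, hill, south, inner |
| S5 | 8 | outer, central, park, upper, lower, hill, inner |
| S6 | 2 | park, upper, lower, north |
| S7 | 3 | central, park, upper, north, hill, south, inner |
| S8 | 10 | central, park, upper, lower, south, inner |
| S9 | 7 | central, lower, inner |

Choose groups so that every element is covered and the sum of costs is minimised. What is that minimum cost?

S5, S7 together cover every element (S5 ∪ S7 = {outer, central, park, upper, lower, north, hill, south, inner}); total cost 8 + 3 = 11.
The greedy pick S7, S6, S5 costs 13; no covering selection beats 11.

11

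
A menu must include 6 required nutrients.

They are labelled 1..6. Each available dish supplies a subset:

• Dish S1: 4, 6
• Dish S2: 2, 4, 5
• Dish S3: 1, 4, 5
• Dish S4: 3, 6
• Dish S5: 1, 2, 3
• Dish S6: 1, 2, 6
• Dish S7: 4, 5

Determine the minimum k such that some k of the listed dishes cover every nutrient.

S5 and S6 and S7 together: S5 ∪ S6 ∪ S7 = {1, 2, 3, 4, 5, 6} — every nutrient is covered.
No 2 of the 7 dishes cover everything (all 21 combinations miss at least one nutrient), so 3 is optimal.

3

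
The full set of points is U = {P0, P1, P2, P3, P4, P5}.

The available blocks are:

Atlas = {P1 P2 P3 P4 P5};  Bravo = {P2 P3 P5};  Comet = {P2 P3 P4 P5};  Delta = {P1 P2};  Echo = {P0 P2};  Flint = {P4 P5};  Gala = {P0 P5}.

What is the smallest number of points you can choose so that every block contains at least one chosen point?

2

H = {P2, P5} meets every block (each contains at least one member of H), and |H| = 2.
The blocks Delta, Gala are pairwise disjoint, so any hitting set needs a separate point for each — at least 2. Hence 2 is optimal.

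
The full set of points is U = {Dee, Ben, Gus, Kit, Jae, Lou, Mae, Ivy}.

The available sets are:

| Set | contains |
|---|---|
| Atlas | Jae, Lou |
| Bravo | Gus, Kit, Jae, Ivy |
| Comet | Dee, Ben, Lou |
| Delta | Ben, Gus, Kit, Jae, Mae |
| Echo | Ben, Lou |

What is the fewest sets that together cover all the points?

3

Take {Bravo, Comet, Delta}. Their union is {Dee, Ben, Gus, Kit, Jae, Lou, Mae, Ivy}, which is all 8 points.
Only Comet contains Dee, so Comet is forced; the remaining 5 points need at least 2 more sets (each remaining set adds at most 4) — so at least 3 sets are needed, and 3 is optimal.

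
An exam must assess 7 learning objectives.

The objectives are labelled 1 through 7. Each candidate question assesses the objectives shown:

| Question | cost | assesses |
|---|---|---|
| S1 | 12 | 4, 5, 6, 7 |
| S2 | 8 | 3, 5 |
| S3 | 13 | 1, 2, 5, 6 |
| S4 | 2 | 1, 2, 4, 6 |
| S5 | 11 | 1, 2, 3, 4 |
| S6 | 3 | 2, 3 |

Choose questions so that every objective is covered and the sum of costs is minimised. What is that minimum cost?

S1, S4, S6 together cover every objective (S1 ∪ S4 ∪ S6 = {1, 2, 3, 4, 5, 6, 7}); total cost 12 + 2 + 3 = 17.
No covering selection has total cost below 17.

17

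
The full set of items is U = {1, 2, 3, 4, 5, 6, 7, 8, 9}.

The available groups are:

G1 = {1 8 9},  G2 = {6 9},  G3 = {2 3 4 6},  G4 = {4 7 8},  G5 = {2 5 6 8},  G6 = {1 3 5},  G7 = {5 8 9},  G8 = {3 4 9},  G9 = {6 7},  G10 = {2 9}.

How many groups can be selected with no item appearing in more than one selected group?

3

G2, G4, G6 are pairwise disjoint (G2={6,9}; G4={4,7,8}; G6={1,3,5}).
Every remaining group overlaps one of these, and no 4 of the listed groups are pairwise disjoint, so 3 is the maximum.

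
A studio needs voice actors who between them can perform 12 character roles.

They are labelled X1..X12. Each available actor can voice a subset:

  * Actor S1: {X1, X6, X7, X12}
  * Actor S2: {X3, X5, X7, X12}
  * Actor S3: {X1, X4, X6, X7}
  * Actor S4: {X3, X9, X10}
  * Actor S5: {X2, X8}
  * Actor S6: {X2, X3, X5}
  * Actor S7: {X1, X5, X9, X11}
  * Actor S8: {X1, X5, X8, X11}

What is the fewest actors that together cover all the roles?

Take {S1, S3, S4, S5, S7}. Their union is {X1, X2, X3, X4, X5, X6, X7, X8, X9, X10, X11, X12}, which is all 12 roles.
No 4 of the 8 actors cover everything (all 70 combinations miss at least one role), so 5 is optimal.

5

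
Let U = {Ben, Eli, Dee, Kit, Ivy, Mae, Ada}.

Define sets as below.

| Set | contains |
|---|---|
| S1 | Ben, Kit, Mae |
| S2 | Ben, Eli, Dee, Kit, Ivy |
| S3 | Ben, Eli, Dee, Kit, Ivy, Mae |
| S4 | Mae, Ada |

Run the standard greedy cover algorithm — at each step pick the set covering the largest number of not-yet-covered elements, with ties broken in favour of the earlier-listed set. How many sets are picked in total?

2

Greedy: pick S3 (covers 6 new) → pick S4 (covers 1 new). Total picks: 2.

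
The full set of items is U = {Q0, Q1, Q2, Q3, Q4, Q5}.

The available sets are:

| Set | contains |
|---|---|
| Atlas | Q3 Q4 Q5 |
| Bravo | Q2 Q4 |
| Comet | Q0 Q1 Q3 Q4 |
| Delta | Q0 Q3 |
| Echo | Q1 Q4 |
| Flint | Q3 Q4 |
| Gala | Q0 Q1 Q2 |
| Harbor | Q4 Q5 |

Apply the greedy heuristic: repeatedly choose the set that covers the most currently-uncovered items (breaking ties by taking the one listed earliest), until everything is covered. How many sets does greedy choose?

Greedy: pick Comet (covers 4 new) → pick Atlas (covers 1 new) → pick Bravo (covers 1 new). Total picks: 3.
(The true minimum cover uses only 2 sets, so greedy is not optimal here.)

3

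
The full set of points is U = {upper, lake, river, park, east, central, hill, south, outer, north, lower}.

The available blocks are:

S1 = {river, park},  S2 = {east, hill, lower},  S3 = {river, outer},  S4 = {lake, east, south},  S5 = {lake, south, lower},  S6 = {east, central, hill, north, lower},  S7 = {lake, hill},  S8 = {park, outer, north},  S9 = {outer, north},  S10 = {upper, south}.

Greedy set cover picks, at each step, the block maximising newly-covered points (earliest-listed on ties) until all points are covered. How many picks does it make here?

5

Greedy: pick S6 (covers 5 new) → pick S1 (covers 2 new) → pick S4 (covers 2 new) → pick S3 (covers 1 new) → pick S10 (covers 1 new). Total picks: 5.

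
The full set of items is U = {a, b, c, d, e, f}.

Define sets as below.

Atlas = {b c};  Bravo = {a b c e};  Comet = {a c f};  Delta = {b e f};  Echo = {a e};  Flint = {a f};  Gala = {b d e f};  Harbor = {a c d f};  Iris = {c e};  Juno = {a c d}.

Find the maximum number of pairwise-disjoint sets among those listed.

2

Atlas, Echo are pairwise disjoint (Atlas={b,c}; Echo={a,e}).
Every remaining set overlaps one of these, and no 3 of the listed sets are pairwise disjoint, so 2 is the maximum.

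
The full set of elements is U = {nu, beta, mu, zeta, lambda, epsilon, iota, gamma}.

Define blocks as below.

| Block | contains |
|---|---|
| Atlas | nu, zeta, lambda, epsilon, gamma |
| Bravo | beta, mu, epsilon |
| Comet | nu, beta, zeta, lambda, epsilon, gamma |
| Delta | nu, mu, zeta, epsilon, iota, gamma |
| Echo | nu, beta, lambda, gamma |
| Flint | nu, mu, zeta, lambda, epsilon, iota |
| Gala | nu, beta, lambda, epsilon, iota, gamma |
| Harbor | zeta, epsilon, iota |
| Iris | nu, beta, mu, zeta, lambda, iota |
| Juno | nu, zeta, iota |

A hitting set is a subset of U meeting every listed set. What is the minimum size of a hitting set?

The 2 elements {nu, epsilon} hit every block.
The blocks Bravo, Juno are pairwise disjoint, so any hitting set needs a separate element for each — at least 2. Hence 2 is optimal.

2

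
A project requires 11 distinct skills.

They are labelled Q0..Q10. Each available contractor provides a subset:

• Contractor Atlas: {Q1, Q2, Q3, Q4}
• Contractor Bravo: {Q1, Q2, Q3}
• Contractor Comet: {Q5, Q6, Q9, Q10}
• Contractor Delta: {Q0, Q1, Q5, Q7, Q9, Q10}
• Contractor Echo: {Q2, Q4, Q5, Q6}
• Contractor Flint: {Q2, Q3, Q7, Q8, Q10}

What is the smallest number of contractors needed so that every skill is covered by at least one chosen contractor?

Take {Delta, Echo, Flint}. Their union is {Q0, Q1, Q2, Q3, Q4, Q5, Q6, Q7, Q8, Q9, Q10}, which is all 11 skills.
Only Delta contains Q0, so Delta is forced; the remaining 5 skills need at least 2 more contractors (each remaining contractor adds at most 3) — so at least 3 contractors are needed, and 3 is optimal.

3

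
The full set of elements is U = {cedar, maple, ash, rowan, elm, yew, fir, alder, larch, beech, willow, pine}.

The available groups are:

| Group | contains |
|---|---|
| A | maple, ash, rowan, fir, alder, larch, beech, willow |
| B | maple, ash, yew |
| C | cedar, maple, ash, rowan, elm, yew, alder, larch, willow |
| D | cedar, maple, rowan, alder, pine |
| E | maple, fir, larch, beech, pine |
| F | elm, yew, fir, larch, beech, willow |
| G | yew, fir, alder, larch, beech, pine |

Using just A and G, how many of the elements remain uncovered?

2

Union of A, G = {maple, ash, rowan, yew, fir, alder, larch, beech, willow, pine}.
Not covered: cedar, elm — 2 elements.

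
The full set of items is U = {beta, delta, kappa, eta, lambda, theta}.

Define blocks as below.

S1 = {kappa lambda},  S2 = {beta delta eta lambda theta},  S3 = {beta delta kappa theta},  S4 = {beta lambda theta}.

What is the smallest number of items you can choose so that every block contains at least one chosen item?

The 2 items {beta, lambda} hit every block.
No single item lies in every block, so at least 2 are needed and 2 is optimal.

2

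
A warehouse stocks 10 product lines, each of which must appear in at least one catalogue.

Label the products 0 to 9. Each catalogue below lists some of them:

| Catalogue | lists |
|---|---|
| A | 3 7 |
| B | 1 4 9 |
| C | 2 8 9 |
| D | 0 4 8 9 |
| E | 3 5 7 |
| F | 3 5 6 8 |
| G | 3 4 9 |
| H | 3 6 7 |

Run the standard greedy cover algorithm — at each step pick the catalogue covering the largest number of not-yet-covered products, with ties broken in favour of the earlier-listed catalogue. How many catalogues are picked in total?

Greedy: pick D (covers 4 new) → pick E (covers 3 new) → pick B (covers 1 new) → pick C (covers 1 new) → pick F (covers 1 new). Total picks: 5.

5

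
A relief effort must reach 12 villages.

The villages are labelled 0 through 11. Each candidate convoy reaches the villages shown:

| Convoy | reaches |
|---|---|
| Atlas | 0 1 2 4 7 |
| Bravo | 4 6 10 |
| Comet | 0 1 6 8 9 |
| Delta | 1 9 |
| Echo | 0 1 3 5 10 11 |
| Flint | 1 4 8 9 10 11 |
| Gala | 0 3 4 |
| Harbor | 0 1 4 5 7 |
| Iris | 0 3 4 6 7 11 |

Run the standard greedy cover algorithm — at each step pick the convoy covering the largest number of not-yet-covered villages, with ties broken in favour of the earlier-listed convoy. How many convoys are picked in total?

3

Greedy: pick Echo (covers 6 new) → pick Atlas (covers 3 new) → pick Comet (covers 3 new). Total picks: 3.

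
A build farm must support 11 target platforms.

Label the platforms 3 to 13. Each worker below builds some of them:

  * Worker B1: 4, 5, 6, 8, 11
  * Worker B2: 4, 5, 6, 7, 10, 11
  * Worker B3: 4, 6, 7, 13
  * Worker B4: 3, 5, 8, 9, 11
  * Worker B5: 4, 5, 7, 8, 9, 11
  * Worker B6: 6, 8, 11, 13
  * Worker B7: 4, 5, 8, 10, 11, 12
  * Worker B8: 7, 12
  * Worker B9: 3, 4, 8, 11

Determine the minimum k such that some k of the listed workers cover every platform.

Take {B3, B4, B7}. Their union is {3, 4, 5, 6, 7, 8, 9, 10, 11, 12, 13}, which is all 11 platforms.
No 2 of the 9 workers cover everything (all 36 combinations miss at least one platform), so 3 is optimal.

3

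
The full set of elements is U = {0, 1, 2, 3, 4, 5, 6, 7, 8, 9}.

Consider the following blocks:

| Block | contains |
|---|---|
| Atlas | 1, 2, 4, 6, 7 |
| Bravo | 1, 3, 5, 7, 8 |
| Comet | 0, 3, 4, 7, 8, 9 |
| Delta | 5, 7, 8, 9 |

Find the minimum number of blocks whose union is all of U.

Atlas, Bravo, and Comet cover everything between them: the union {0, 1, 2, 3, 4, 5, 6, 7, 8, 9} is all of U.
Only Comet contains 0, so Comet is forced; the remaining 4 elements need at least 2 more blocks (each remaining block adds at most 3) — so at least 3 blocks are needed, and 3 is optimal.

3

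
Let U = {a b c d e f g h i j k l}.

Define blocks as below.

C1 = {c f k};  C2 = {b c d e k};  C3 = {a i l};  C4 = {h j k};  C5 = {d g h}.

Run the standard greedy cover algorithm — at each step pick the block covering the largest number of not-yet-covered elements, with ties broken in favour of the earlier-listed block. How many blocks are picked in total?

5

Greedy: pick C2 (covers 5 new) → pick C3 (covers 3 new) → pick C4 (covers 2 new) → pick C1 (covers 1 new) → pick C5 (covers 1 new). Total picks: 5.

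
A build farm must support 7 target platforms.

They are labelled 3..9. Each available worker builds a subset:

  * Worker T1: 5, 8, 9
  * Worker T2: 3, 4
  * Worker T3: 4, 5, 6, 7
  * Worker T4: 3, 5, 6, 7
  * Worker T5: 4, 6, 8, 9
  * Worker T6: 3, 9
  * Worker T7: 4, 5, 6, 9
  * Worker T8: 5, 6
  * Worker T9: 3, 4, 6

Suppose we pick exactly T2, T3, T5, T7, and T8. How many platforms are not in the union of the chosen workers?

0

Union of T2, T3, T5, T7, T8 = {3, 4, 5, 6, 7, 8, 9} — that's every platform, so 0 are uncovered.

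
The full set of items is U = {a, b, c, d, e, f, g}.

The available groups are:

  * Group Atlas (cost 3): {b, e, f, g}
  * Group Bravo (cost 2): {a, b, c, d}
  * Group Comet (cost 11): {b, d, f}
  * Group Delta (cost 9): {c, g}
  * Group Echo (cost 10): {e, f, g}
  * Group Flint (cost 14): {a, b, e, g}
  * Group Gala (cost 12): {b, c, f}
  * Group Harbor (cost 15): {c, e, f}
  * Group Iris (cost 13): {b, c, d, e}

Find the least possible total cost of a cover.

Atlas, Bravo together cover every item (Atlas ∪ Bravo = {a, b, c, d, e, f, g}); total cost 3 + 2 = 5.
No covering selection has total cost below 5.

5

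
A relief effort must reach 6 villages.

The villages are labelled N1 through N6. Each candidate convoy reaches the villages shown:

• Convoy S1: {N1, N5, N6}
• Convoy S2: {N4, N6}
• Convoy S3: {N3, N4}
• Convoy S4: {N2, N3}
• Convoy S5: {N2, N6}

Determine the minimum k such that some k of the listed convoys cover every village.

3

S1 and S3 and S4 together: S1 ∪ S3 ∪ S4 = {N1, N2, N3, N4, N5, N6} — every village is covered.
Only S1 contains N1, so S1 is forced; the remaining 3 villages need at least 2 more convoys (each remaining convoy adds at most 2) — so at least 3 convoys are needed, and 3 is optimal.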